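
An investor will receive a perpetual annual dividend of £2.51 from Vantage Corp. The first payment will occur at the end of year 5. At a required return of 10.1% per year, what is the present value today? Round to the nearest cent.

£16.91

Value at end of year 4: C / r = £2.51 / 0.101 = £24.8515
Discount to today: PV = £24.8515 / (1 + 0.101)^4 = £24.8515 / 1.469431 = £16.91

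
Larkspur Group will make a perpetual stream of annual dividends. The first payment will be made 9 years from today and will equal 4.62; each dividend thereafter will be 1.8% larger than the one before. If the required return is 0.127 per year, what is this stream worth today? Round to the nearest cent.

16.29

Value at end of year 8: C₁ / (r − g) = 4.62 / (0.127 − 0.018) = 42.3853
Discount to today: PV = 42.3853 / (1 + 0.127)^8 = 42.3853 / 2.602504 = 16.29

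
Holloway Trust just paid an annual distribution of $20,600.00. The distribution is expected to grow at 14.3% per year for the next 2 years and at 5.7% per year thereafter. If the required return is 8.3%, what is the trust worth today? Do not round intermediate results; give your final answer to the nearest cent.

D_1 = 23545.80000
D_2 = 26912.84940
Terminal value at year 2: TV = D_2×(1+g_2)/(r−g_2) = 28446.88182/0.026 = 1094110.83907
P_0 = D_1/(1+r)^1 + D_2/(1+r)^2 + TV/(1+r)^2
    = 21741.27424 + 22945.77697 + 932834.08666 = 977521.13786

$977521.14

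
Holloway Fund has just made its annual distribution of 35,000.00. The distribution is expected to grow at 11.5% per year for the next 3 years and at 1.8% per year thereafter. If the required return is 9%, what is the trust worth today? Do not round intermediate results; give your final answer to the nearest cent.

D_1 = 39025.00000
D_2 = 43512.87500
D_3 = 48516.85562
Terminal value at year 3: TV = D_3×(1+g_2)/(r−g_2) = 49390.15903/0.072 = 685974.43092
P_0 = D_1/(1+r)^1 + D_2/(1+r)^2 + D_3/(1+r)^3 + TV/(1+r)^3
    = 35802.75229 + 36623.91634 + 37463.91442 + 529698.12330 = 639588.70635

639588.71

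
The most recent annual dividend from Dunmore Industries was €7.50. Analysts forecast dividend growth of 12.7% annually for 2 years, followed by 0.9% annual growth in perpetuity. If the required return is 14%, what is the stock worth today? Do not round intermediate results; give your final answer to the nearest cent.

D_1 = 8.45250
D_2 = 9.52597
Terminal value at year 2: TV = D_2×(1+g_2)/(r−g_2) = 9.61170/0.131 = 73.37176
P_0 = D_1/(1+r)^1 + D_2/(1+r)^2 + TV/(1+r)^2
    = 7.41447 + 7.32992 + 56.45719 = 71.20159

€71.20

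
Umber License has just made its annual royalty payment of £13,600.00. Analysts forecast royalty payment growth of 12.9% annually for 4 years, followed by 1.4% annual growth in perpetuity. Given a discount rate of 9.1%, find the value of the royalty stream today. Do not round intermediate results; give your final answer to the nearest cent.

D_1 = 15354.40000
D_2 = 17335.11760
D_3 = 19571.34777
D_4 = 22096.05163
Terminal value at year 4: TV = D_4×(1+g_2)/(r−g_2) = 22405.39636/0.077 = 290979.17345
P_0 = D_1/(1+r)^1 + D_2/(1+r)^2 + D_3/(1+r)^3 + D_4/(1+r)^4 + TV/(1+r)^4
    = 14073.69386 + 14563.88668 + 15071.15313 + 15596.08788 + 205382.24821 = 264687.06976

£264687.07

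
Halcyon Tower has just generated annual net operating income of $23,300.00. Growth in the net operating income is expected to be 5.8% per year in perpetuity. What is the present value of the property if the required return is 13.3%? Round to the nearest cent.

D₁ = D₀ × (1 + g) = $23,300.00 × 1.058 = $24,651.4000
Growing perpetuity: P = D₁ / (r − g) = $24,651.4000 / (0.133 − 0.058) = $328,685.33

$328685.33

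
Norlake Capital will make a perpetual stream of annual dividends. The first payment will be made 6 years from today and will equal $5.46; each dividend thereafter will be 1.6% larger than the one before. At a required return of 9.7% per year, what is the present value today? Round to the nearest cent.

Value at end of year 5: C₁ / (r − g) = $5.46 / (0.097 − 0.016) = $67.4074
Discount to today: PV = $67.4074 / (1 + 0.097)^5 = $67.4074 / 1.588668 = $42.43

$42.43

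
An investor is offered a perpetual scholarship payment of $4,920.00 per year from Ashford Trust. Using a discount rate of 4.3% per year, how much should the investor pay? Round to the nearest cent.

Level perpetuity: PV = C / r = $4,920.00 / 0.043 = $114,418.60

$114418.60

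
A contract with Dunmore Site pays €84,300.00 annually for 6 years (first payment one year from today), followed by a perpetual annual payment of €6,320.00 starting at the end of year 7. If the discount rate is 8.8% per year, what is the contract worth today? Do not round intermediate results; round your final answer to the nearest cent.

PV of 6-year annuity: €84,300.00 × [1 − (1+0.088)^−6] / 0.088 = 380428.55938
Perpetuity value at year 6: €6,320.00 / 0.088 = 71818.18182
PV of perpetuity: 71818.18182 / (1+0.088)^6 = 43297.32185
Total PV = 380428.55938 + 43297.32185 = 423725.88123

€423725.88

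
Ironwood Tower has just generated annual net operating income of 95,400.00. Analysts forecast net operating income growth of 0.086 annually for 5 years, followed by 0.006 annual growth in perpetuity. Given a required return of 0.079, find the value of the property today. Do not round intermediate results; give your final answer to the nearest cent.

D_1 = 103604.40000
D_2 = 112514.37840
D_3 = 122190.61494
D_4 = 132699.00783
D_5 = 144111.12250
Terminal value at year 5: TV = D_5×(1+g_2)/(r−g_2) = 144975.78924/0.073 = 1985969.71556
P_0 = D_1/(1+r)^1 + D_2/(1+r)^2 + D_3/(1+r)^3 + D_4/(1+r)^4 + D_5/(1+r)^5 + TV/(1+r)^5
    = 96018.90639 + 96641.82794 + 97268.79068 + 97899.82083 + 98534.94478 + 1357892.52674 = 1844256.81736

1844256.82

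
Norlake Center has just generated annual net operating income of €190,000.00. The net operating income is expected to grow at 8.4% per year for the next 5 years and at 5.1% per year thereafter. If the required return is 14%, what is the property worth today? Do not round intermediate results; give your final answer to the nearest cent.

D_1 = 205960.00000
D_2 = 223260.64000
D_3 = 242014.53376
D_4 = 262343.75460
D_5 = 284380.62998
Terminal value at year 5: TV = D_5×(1+g_2)/(r−g_2) = 298884.04211/0.089 = 3358247.66417
P_0 = D_1/(1+r)^1 + D_2/(1+r)^2 + D_3/(1+r)^3 + D_4/(1+r)^4 + D_5/(1+r)^5 + TV/(1+r)^5
    = 180666.66667 + 171791.81287 + 163352.91679 + 155328.56299 + 147698.38796 + 1744168.60393 = 2563006.95121

€2563006.95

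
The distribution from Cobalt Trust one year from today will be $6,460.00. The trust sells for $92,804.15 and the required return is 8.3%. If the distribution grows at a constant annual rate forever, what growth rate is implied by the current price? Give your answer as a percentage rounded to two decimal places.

P = D₁/(r−g) ⇒ g = r − D₁/P = 0.083 − $6,460.00/$92,804.15 = 0.013391

1.34%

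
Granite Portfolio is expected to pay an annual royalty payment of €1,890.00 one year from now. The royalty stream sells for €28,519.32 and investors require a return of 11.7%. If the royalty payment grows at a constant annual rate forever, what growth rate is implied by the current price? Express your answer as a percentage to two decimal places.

5.07%

P = D₁/(r−g) ⇒ g = r − D₁/P = 0.117 − €1,890.00/€28,519.32 = 0.050729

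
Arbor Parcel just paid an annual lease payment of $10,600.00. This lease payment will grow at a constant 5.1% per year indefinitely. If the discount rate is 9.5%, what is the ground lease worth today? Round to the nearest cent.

D₁ = D₀ × (1 + g) = $10,600.00 × 1.051 = $11,140.6000
Growing perpetuity: P = D₁ / (r − g) = $11,140.6000 / (0.095 − 0.051) = $253,195.45

$253195.45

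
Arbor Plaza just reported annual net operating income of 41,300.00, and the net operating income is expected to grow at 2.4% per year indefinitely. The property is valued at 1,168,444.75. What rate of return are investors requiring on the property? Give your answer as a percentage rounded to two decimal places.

D₁ = 41,300.00 × 1.024 = 42,291.2000
P = D₁/(r − g) ⇒ r = D₁/P + g = 42,291.2000/1,168,444.75 + 0.024 = 0.036194 + 0.024 = 0.060194

6.02%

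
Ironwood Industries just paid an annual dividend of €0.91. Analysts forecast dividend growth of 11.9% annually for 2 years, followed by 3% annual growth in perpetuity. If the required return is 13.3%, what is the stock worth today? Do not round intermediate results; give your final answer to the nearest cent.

D_1 = 1.01829
D_2 = 1.13947
Terminal value at year 2: TV = D_2×(1+g_2)/(r−g_2) = 1.17365/0.103 = 11.39467
P_0 = D_1/(1+r)^1 + D_2/(1+r)^2 + TV/(1+r)^2
    = 0.89876 + 0.88765 + 8.87650 = 10.66291

€10.66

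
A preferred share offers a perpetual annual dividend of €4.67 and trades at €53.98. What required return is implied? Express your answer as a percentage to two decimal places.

8.65%

P = C/r ⇒ r = C/P = €4.67/€53.98 = 0.086514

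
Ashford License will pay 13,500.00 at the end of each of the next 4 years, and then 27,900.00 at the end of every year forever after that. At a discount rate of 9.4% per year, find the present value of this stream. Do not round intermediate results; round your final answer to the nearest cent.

250563.22

PV of 4-year annuity: 13,500.00 × [1 − (1+0.094)^−4] / 0.094 = 43354.96048
Perpetuity value at year 4: 27,900.00 / 0.094 = 296808.51064
PV of perpetuity: 296808.51064 / (1+0.094)^4 = 207208.25898
Total PV = 43354.96048 + 207208.25898 = 250563.21946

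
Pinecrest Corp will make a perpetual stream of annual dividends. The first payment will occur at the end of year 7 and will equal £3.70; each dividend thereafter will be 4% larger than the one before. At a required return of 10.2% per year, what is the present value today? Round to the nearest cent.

Value at end of year 6: C₁ / (r − g) = £3.70 / (0.102 − 0.04) = £59.6774
Discount to today: PV = £59.6774 / (1 + 0.102)^6 = £59.6774 / 1.790975 = £33.32

£33.32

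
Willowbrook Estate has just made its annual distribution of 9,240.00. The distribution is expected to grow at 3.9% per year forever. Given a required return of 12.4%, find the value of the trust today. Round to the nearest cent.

D₁ = D₀ × (1 + g) = 9,240.00 × 1.039 = 9,600.3600
Growing perpetuity: P = D₁ / (r − g) = 9,600.3600 / (0.124 − 0.039) = 112,945.41

112945.41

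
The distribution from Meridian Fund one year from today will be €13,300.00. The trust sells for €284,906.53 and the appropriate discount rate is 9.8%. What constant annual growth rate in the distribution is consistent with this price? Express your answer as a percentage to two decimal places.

5.13%

P = D₁/(r−g) ⇒ g = r − D₁/P = 0.098 − €13,300.00/€284,906.53 = 0.051318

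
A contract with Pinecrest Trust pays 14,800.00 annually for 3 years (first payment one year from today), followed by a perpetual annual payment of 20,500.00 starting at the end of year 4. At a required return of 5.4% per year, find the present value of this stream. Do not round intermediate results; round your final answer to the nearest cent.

364222.73

PV of 3-year annuity: 14,800.00 × [1 − (1+0.054)^−3] / 0.054 = 40003.87584
Perpetuity value at year 3: 20,500.00 / 0.054 = 379629.62963
PV of perpetuity: 379629.62963 / (1+0.054)^3 = 324218.85566
Total PV = 40003.87584 + 324218.85566 = 364222.73150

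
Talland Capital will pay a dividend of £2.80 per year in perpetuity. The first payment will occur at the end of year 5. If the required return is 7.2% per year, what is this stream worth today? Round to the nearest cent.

Value at end of year 4: C / r = £2.80 / 0.072 = £38.8889
Discount to today: PV = £38.8889 / (1 + 0.072)^4 = £38.8889 / 1.320624 = £29.45

£29.45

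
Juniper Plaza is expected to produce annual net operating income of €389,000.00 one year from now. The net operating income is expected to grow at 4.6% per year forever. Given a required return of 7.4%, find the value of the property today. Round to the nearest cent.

€13892857.14

Growing perpetuity: P = D₁ / (r − g) = €389,000.0000 / (0.074 − 0.046) = €13,892,857.14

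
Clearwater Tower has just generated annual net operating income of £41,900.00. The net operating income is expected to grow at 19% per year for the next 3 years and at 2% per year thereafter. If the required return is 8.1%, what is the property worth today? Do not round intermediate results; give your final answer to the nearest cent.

D_1 = 49861.00000
D_2 = 59334.59000
D_3 = 70608.16210
Terminal value at year 3: TV = D_3×(1+g_2)/(r−g_2) = 72020.32534/0.061 = 1180661.07118
P_0 = D_1/(1+r)^1 + D_2/(1+r)^2 + D_3/(1+r)^3 + TV/(1+r)^3
    = 46124.88437 + 50775.77465 + 55895.62612 + 934648.17442 = 1087444.45955

£1087444.46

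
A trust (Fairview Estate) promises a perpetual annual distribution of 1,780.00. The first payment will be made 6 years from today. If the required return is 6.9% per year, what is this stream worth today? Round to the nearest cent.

18479.17

Value at end of year 5: C / r = 1,780.00 / 0.069 = 25,797.1014
Discount to today: PV = 25,797.1014 / (1 + 0.069)^5 = 25,797.1014 / 1.396010 = 18,479.17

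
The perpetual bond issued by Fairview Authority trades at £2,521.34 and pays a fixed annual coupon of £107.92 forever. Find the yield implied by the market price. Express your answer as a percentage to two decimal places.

4.28%

P = C/r ⇒ r = C/P = £107.92/£2,521.34 = 0.042803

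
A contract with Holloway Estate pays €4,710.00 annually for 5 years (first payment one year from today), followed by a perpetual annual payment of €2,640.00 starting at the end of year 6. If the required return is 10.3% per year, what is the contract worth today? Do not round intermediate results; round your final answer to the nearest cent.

PV of 5-year annuity: €4,710.00 × [1 − (1+0.103)^−5] / 0.103 = 17718.60607
Perpetuity value at year 5: €2,640.00 / 0.103 = 25631.06796
PV of perpetuity: 25631.06796 / (1+0.103)^5 = 15699.61997
Total PV = 17718.60607 + 15699.61997 = 33418.22604

€33418.23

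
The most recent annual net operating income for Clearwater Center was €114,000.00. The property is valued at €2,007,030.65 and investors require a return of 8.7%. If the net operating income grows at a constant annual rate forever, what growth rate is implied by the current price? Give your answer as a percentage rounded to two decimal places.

P = D₀(1+g)/(r−g) ⇒ P(r−g) = D₀(1+g) ⇒ g(P+D₀) = P·r − D₀
g = (P·r − D₀)/(P + D₀) = (€2,007,030.65×0.087 − €114,000.00) / (€2,007,030.65 + €114,000.00) = 0.028577

2.86%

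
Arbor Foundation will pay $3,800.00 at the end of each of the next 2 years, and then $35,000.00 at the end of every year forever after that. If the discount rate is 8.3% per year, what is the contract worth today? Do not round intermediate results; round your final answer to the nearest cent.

PV of 2-year annuity: $3,800.00 × [1 − (1+0.083)^−2] / 0.083 = 6748.63521
Perpetuity value at year 2: $35,000.00 / 0.083 = 421686.74699
PV of perpetuity: 421686.74699 / (1+0.083)^2 = 359528.26481
Total PV = 6748.63521 + 359528.26481 = 366276.90002

$366276.90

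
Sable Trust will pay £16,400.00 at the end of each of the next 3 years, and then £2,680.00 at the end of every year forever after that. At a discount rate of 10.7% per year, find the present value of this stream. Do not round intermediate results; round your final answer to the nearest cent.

£58750.21

PV of 3-year annuity: £16,400.00 × [1 − (1+0.107)^−3] / 0.107 = 40286.95998
Perpetuity value at year 3: £2,680.00 / 0.107 = 25046.72897
PV of perpetuity: 25046.72897 / (1+0.107)^3 = 18463.25015
Total PV = 40286.95998 + 18463.25015 = 58750.21012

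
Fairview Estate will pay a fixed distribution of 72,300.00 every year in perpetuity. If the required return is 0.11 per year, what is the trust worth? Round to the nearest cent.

657272.73

Level perpetuity: PV = C / r = 72,300.00 / 0.11 = 657,272.73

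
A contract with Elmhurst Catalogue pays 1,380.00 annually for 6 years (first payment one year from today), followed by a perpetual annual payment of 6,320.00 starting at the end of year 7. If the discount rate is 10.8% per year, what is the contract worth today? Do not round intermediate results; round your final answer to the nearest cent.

37498.70

PV of 6-year annuity: 1,380.00 × [1 − (1+0.108)^−6] / 0.108 = 5871.93370
Perpetuity value at year 6: 6,320.00 / 0.108 = 58518.51852
PV of perpetuity: 58518.51852 / (1+0.108)^6 = 31626.76419
Total PV = 5871.93370 + 31626.76419 = 37498.69789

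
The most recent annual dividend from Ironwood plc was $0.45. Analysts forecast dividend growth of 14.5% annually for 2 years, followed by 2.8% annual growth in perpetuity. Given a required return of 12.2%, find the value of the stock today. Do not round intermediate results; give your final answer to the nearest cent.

D_1 = 0.51525
D_2 = 0.58996
Terminal value at year 2: TV = D_2×(1+g_2)/(r−g_2) = 0.60648/0.094 = 6.45192
P_0 = D_1/(1+r)^1 + D_2/(1+r)^2 + TV/(1+r)^2
    = 0.45922 + 0.46864 + 5.12511 = 6.05297

$6.05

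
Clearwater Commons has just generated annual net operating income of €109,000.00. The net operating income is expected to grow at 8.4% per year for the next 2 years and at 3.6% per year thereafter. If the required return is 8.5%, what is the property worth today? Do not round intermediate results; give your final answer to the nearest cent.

€2518024.04

D_1 = 118156.00000
D_2 = 128081.10400
Terminal value at year 2: TV = D_2×(1+g_2)/(r−g_2) = 132692.02374/0.049 = 2708000.48457
P_0 = D_1/(1+r)^1 + D_2/(1+r)^2 + TV/(1+r)^2
    = 108899.53917 + 108799.17093 + 2300325.32827 = 2518024.03837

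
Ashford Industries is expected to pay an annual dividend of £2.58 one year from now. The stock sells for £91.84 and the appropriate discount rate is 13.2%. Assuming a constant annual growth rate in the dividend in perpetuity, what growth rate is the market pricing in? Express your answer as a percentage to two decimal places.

10.39%

P = D₁/(r−g) ⇒ g = r − D₁/P = 0.132 − £2.58/£91.84 = 0.103908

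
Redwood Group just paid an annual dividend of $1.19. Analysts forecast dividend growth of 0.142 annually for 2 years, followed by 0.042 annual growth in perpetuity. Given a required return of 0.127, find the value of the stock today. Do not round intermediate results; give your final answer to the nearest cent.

D_1 = 1.35898
D_2 = 1.55196
Terminal value at year 2: TV = D_2×(1+g_2)/(r−g_2) = 1.61714/0.085 = 19.02514
P_0 = D_1/(1+r)^1 + D_2/(1+r)^2 + TV/(1+r)^2
    = 1.20584 + 1.22189 + 14.97891 = 17.40663

$17.41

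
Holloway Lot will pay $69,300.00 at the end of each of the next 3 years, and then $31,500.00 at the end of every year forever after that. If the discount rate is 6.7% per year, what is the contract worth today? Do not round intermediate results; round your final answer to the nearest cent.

PV of 3-year annuity: $69,300.00 × [1 − (1+0.067)^−3] / 0.067 = 182866.54821
Perpetuity value at year 3: $31,500.00 / 0.067 = 470149.25373
PV of perpetuity: 470149.25373 / (1+0.067)^3 = 387028.09545
Total PV = 182866.54821 + 387028.09545 = 569894.64367

$569894.64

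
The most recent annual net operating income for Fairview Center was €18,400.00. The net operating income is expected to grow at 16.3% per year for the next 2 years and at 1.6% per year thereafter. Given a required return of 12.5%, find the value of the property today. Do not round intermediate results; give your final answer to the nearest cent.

€221975.80

D_1 = 21399.20000
D_2 = 24887.26960
Terminal value at year 2: TV = D_2×(1+g_2)/(r−g_2) = 25285.46591/0.109 = 231976.75150
P_0 = D_1/(1+r)^1 + D_2/(1+r)^2 + TV/(1+r)^2
    = 19021.51111 + 19664.01549 + 183290.27279 = 221975.79939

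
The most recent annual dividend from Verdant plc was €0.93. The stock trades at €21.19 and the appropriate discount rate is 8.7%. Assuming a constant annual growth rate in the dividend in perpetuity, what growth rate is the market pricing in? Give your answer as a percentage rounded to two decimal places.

P = D₀(1+g)/(r−g) ⇒ P(r−g) = D₀(1+g) ⇒ g(P+D₀) = P·r − D₀
g = (P·r − D₀)/(P + D₀) = (€21.19×0.087 − €0.93) / (€21.19 + €0.93) = 0.041299

4.13%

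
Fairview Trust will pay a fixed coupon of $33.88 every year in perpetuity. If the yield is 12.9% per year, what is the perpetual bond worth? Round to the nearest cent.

$262.64

Level perpetuity: PV = C / r = $33.88 / 0.129 = $262.64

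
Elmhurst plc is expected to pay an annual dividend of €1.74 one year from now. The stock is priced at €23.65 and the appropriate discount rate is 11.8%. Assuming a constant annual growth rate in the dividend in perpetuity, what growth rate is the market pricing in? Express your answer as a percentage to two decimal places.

P = D₁/(r−g) ⇒ g = r − D₁/P = 0.118 − €1.74/€23.65 = 0.044427

4.44%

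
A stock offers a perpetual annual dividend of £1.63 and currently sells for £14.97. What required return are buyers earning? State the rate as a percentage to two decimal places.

10.89%

P = C/r ⇒ r = C/P = £1.63/£14.97 = 0.108884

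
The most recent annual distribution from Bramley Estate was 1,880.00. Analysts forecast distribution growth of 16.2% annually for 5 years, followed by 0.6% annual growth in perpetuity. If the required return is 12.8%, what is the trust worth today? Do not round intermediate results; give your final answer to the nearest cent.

D_1 = 2184.56000
D_2 = 2538.45872
D_3 = 2949.68903
D_4 = 3427.53866
D_5 = 3982.79992
Terminal value at year 5: TV = D_5×(1+g_2)/(r−g_2) = 4006.69672/0.122 = 32841.77637
P_0 = D_1/(1+r)^1 + D_2/(1+r)^2 + D_3/(1+r)^3 + D_4/(1+r)^4 + D_5/(1+r)^5 + TV/(1+r)^5
    = 1936.66667 + 1995.04137 + 2055.17560 + 2117.12238 + 2180.93635 + 17983.78664 = 28268.72900

28268.73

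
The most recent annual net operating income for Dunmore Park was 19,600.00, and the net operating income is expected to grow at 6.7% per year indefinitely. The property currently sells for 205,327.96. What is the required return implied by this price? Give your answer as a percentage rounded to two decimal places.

16.89%

D₁ = 19,600.00 × 1.067 = 20,913.2000
P = D₁/(r − g) ⇒ r = D₁/P + g = 20,913.2000/205,327.96 + 0.067 = 0.101853 + 0.067 = 0.168853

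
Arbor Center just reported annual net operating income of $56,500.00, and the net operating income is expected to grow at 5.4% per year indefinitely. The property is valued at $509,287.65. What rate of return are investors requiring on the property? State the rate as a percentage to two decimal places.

D₁ = $56,500.00 × 1.054 = $59,551.0000
P = D₁/(r − g) ⇒ r = D₁/P + g = $59,551.0000/$509,287.65 + 0.054 = 0.116930 + 0.054 = 0.170930

17.09%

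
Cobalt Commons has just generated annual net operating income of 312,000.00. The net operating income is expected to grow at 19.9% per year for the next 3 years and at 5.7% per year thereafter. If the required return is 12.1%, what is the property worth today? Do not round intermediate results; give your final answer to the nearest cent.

7377478.30

D_1 = 374088.00000
D_2 = 448531.51200
D_3 = 537789.28289
Terminal value at year 3: TV = D_3×(1+g_2)/(r−g_2) = 568443.27201/0.064 = 8881926.12520
P_0 = D_1/(1+r)^1 + D_2/(1+r)^2 + D_3/(1+r)^3 + TV/(1+r)^3
    = 333709.18822 + 356928.91765 + 381764.29283 + 6305075.89870 = 7377478.29740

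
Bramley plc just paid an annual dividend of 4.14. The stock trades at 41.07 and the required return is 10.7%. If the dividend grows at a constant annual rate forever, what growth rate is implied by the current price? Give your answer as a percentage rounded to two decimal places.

0.56%

P = D₀(1+g)/(r−g) ⇒ P(r−g) = D₀(1+g) ⇒ g(P+D₀) = P·r − D₀
g = (P·r − D₀)/(P + D₀) = (41.07×0.107 − 4.14) / (41.07 + 4.14) = 0.005629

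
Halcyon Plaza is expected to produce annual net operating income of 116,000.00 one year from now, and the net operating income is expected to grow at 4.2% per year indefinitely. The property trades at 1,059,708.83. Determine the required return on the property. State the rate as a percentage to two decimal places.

P = D₁/(r − g) ⇒ r = D₁/P + g = 116,000.0000/1,059,708.83 + 0.042 = 0.109464 + 0.042 = 0.151464

15.15%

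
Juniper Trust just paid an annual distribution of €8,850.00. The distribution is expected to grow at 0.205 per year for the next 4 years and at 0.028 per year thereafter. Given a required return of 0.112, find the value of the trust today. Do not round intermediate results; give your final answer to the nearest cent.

€192790.30

D_1 = 10664.25000
D_2 = 12850.42125
D_3 = 15484.75761
D_4 = 18659.13292
Terminal value at year 4: TV = D_4×(1+g_2)/(r−g_2) = 19181.58864/0.084 = 228352.24568
P_0 = D_1/(1+r)^1 + D_2/(1+r)^2 + D_3/(1+r)^3 + D_4/(1+r)^4 + TV/(1+r)^4
    = 9590.15288 + 10392.20703 + 11261.33945 + 12203.16011 + 149343.43561 = 192790.29508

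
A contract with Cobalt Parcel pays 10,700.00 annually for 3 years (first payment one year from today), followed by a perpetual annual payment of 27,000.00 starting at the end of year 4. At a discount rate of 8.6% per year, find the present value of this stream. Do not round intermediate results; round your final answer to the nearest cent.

272397.46

PV of 3-year annuity: 10,700.00 × [1 − (1+0.086)^−3] / 0.086 = 27279.10757
Perpetuity value at year 3: 27,000.00 / 0.086 = 313953.48837
PV of perpetuity: 313953.48837 / (1+0.086)^3 = 245118.35712
Total PV = 27279.10757 + 245118.35712 = 272397.46469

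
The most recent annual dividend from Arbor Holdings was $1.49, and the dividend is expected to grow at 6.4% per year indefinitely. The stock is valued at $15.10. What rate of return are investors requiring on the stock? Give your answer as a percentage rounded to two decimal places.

D₁ = $1.49 × 1.064 = $1.5854
P = D₁/(r − g) ⇒ r = D₁/P + g = $1.5854/$15.10 + 0.064 = 0.104991 + 0.064 = 0.168991

16.90%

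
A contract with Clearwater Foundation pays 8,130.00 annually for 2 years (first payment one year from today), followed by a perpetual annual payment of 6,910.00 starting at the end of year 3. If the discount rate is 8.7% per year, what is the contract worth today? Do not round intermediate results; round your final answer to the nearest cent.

PV of 2-year annuity: 8,130.00 × [1 − (1+0.087)^−2] / 0.087 = 14359.98236
Perpetuity value at year 2: 6,910.00 / 0.087 = 79425.28736
PV of perpetuity: 79425.28736 / (1+0.087)^2 = 67220.18550
Total PV = 14359.98236 + 67220.18550 = 81580.16786

81580.17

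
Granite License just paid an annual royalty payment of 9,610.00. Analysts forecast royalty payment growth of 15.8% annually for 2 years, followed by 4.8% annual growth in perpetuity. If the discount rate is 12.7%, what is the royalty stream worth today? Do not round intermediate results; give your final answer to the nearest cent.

D_1 = 11128.38000
D_2 = 12886.66404
Terminal value at year 2: TV = D_2×(1+g_2)/(r−g_2) = 13505.22391/0.079 = 170952.20144
P_0 = D_1/(1+r)^1 + D_2/(1+r)^2 + TV/(1+r)^2
    = 9874.33895 + 10145.94899 + 134594.36124 = 154614.64918

154614.65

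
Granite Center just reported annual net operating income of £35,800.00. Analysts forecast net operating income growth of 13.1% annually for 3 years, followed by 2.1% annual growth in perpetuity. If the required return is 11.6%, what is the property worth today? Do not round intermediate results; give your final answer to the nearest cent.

£510792.65

D_1 = 40489.80000
D_2 = 45793.96380
D_3 = 51792.97306
Terminal value at year 3: TV = D_3×(1+g_2)/(r−g_2) = 52880.62549/0.095 = 556638.16307
P_0 = D_1/(1+r)^1 + D_2/(1+r)^2 + D_3/(1+r)^3 + TV/(1+r)^3
    = 36281.18280 + 36768.83310 + 37263.03785 + 400479.59624 = 510792.64999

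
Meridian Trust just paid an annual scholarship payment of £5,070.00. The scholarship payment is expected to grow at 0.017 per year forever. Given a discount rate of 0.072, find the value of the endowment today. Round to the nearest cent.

D₁ = D₀ × (1 + g) = £5,070.00 × 1.017 = £5,156.1900
Growing perpetuity: P = D₁ / (r − g) = £5,156.1900 / (0.072 − 0.017) = £93,748.91

£93748.91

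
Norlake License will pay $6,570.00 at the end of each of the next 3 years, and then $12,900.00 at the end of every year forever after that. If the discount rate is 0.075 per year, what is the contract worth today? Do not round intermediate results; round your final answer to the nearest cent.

PV of 3-year annuity: $6,570.00 × [1 − (1+0.075)^−3] / 0.075 = 17085.45411
Perpetuity value at year 3: $12,900.00 / 0.075 = 172000.00000
PV of perpetuity: 172000.00000 / (1+0.075)^3 = 138453.21796
Total PV = 17085.45411 + 138453.21796 = 155538.67207

$155538.67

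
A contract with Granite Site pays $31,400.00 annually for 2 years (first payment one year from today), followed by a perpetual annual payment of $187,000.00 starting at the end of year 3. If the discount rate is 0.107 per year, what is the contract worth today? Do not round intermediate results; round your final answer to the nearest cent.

PV of 2-year annuity: $31,400.00 × [1 − (1+0.107)^−2] / 0.107 = 53988.21167
Perpetuity value at year 2: $187,000.00 / 0.107 = 1747663.55140
PV of perpetuity: 1747663.55140 / (1+0.107)^2 = 1426141.39911
Total PV = 53988.21167 + 1426141.39911 = 1480129.61078

$1480129.61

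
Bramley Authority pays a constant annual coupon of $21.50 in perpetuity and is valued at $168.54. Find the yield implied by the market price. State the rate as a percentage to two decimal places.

P = C/r ⇒ r = C/P = $21.50/$168.54 = 0.127566

12.76%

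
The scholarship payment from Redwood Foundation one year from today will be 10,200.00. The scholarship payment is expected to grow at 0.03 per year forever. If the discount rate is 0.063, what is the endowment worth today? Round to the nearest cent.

Growing perpetuity: P = D₁ / (r − g) = 10,200.0000 / (0.063 − 0.03) = 309,090.91

309090.91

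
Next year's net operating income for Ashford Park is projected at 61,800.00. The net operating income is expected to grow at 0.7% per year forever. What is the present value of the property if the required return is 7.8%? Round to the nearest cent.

870422.54

Growing perpetuity: P = D₁ / (r − g) = 61,800.0000 / (0.078 − 0.007) = 870,422.54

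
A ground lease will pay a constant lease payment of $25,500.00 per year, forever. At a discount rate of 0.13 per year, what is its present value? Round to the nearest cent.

Level perpetuity: PV = C / r = $25,500.00 / 0.13 = $196,153.85

$196153.85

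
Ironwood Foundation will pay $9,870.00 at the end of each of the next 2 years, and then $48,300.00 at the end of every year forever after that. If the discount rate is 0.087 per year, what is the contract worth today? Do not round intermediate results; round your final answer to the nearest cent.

PV of 2-year annuity: $9,870.00 × [1 − (1+0.087)^−2] / 0.087 = 17433.33652
Perpetuity value at year 2: $48,300.00 / 0.087 = 555172.41379
PV of perpetuity: 555172.41379 / (1+0.087)^2 = 469860.34146
Total PV = 17433.33652 + 469860.34146 = 487293.67798

$487293.68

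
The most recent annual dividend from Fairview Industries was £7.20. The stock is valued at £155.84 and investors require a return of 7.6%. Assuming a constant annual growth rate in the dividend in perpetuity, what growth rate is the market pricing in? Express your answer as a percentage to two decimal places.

2.85%

P = D₀(1+g)/(r−g) ⇒ P(r−g) = D₀(1+g) ⇒ g(P+D₀) = P·r − D₀
g = (P·r − D₀)/(P + D₀) = (£155.84×0.076 − £7.20) / (£155.84 + £7.20) = 0.028483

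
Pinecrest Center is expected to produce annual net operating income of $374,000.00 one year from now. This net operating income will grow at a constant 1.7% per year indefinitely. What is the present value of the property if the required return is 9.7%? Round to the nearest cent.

Growing perpetuity: P = D₁ / (r − g) = $374,000.0000 / (0.097 − 0.017) = $4,675,000.00

$4675000.00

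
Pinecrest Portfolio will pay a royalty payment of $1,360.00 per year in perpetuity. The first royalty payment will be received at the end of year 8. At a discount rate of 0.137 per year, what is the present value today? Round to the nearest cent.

$4041.06

Value at end of year 7: C / r = $1,360.00 / 0.137 = $9,927.0073
Discount to today: PV = $9,927.0073 / (1 + 0.137)^7 = $9,927.0073 / 2.456537 = $4,041.06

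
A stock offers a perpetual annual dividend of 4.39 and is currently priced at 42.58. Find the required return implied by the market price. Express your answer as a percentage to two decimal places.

10.31%

P = C/r ⇒ r = C/P = 4.39/42.58 = 0.103100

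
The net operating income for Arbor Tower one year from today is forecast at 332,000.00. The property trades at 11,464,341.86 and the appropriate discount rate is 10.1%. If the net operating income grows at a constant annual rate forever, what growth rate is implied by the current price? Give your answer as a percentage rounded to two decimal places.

P = D₁/(r−g) ⇒ g = r − D₁/P = 0.101 − 332,000.00/11,464,341.86 = 0.072041

7.20%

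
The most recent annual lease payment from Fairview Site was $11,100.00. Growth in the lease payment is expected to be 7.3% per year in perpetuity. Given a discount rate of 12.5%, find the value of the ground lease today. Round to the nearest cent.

$229044.23

D₁ = D₀ × (1 + g) = $11,100.00 × 1.073 = $11,910.3000
Growing perpetuity: P = D₁ / (r − g) = $11,910.3000 / (0.125 − 0.073) = $229,044.23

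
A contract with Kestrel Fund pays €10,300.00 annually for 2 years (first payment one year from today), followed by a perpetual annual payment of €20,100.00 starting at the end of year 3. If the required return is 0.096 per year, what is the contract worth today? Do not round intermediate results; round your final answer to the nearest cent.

€192274.99

PV of 2-year annuity: €10,300.00 × [1 − (1+0.096)^−2] / 0.096 = 17972.45458
Perpetuity value at year 2: €20,100.00 / 0.096 = 209375.00000
PV of perpetuity: 209375.00000 / (1+0.096)^2 = 174302.54009
Total PV = 17972.45458 + 174302.54009 = 192274.99467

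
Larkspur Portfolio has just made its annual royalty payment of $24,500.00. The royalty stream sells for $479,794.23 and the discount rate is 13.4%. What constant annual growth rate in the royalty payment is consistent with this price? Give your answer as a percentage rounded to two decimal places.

P = D₀(1+g)/(r−g) ⇒ P(r−g) = D₀(1+g) ⇒ g(P+D₀) = P·r − D₀
g = (P·r − D₀)/(P + D₀) = ($479,794.23×0.134 − $24,500.00) / ($479,794.23 + $24,500.00) = 0.078907

7.89%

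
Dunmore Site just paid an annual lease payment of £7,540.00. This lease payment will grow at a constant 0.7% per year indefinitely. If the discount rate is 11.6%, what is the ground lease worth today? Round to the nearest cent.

£69658.53

D₁ = D₀ × (1 + g) = £7,540.00 × 1.007 = £7,592.7800
Growing perpetuity: P = D₁ / (r − g) = £7,592.7800 / (0.116 − 0.007) = £69,658.53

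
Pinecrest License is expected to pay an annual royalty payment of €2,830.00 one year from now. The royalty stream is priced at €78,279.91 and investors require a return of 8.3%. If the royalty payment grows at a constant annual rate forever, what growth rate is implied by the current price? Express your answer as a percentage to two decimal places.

4.68%

P = D₁/(r−g) ⇒ g = r − D₁/P = 0.083 − €2,830.00/€78,279.91 = 0.046848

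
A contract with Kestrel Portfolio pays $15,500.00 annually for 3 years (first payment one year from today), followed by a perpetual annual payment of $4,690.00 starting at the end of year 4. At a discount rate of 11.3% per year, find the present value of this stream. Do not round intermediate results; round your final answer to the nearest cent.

$67783.75

PV of 3-year annuity: $15,500.00 × [1 − (1+0.113)^−3] / 0.113 = 37680.81478
Perpetuity value at year 3: $4,690.00 / 0.113 = 41504.42478
PV of perpetuity: 41504.42478 / (1+0.113)^3 = 30102.93953
Total PV = 37680.81478 + 30102.93953 = 67783.75431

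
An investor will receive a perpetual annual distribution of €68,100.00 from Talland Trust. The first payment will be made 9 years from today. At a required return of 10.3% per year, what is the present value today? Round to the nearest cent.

Value at end of year 8: C / r = €68,100.00 / 0.103 = €661,165.0485
Discount to today: PV = €661,165.0485 / (1 + 0.103)^8 = €661,165.0485 / 2.190807 = €301,790.66

€301790.66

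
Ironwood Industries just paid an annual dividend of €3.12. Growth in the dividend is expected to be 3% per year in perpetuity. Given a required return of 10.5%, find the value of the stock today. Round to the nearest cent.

€42.85

D₁ = D₀ × (1 + g) = €3.12 × 1.03 = €3.2136
Growing perpetuity: P = D₁ / (r − g) = €3.2136 / (0.105 − 0.03) = €42.85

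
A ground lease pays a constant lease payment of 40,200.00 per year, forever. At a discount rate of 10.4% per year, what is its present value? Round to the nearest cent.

Level perpetuity: PV = C / r = 40,200.00 / 0.104 = 386,538.46

386538.46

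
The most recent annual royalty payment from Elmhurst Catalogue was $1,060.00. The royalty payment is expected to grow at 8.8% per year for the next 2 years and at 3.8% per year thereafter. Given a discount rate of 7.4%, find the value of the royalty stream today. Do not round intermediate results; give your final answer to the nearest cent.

$33526.97

D_1 = 1153.28000
D_2 = 1254.76864
Terminal value at year 2: TV = D_2×(1+g_2)/(r−g_2) = 1302.44985/0.036 = 36179.16245
P_0 = D_1/(1+r)^1 + D_2/(1+r)^2 + TV/(1+r)^2
    = 1073.81750 + 1087.81513 + 31365.33613 = 33526.96876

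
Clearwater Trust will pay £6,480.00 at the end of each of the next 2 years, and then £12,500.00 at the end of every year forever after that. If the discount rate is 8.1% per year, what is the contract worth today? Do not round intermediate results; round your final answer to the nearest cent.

£143600.43

PV of 2-year annuity: £6,480.00 × [1 − (1+0.081)^−2] / 0.081 = 11539.73134
Perpetuity value at year 2: £12,500.00 / 0.081 = 154320.98765
PV of perpetuity: 154320.98765 / (1+0.081)^2 = 132060.70342
Total PV = 11539.73134 + 132060.70342 = 143600.43477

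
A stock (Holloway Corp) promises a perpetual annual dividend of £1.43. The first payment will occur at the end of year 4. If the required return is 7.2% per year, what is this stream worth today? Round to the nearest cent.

£16.12

Value at end of year 3: C / r = £1.43 / 0.072 = £19.8611
Discount to today: PV = £19.8611 / (1 + 0.072)^3 = £19.8611 / 1.231925 = £16.12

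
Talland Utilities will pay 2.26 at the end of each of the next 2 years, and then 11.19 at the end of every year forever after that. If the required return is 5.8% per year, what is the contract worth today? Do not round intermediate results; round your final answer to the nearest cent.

PV of 2-year annuity: 2.26 × [1 − (1+0.058)^−2] / 0.058 = 4.15511
Perpetuity value at year 2: 11.19 / 0.058 = 192.93103
PV of perpetuity: 192.93103 / (1+0.058)^2 = 172.35773
Total PV = 4.15511 + 172.35773 = 176.51284

176.51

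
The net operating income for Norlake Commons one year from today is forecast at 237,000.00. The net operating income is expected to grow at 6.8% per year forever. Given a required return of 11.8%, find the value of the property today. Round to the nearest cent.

Growing perpetuity: P = D₁ / (r − g) = 237,000.0000 / (0.118 − 0.068) = 4,740,000.00

4740000.00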